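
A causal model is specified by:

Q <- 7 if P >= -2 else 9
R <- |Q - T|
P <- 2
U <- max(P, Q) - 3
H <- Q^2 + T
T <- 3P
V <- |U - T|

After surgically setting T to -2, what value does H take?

Intervening sets T = -2 and removes its equation (T <- 3P).
Q = 7 if P >= -2 else 9  [with P=2]  = 7
H = Q^2 + T  [with Q=7, T=-2]  = 47

47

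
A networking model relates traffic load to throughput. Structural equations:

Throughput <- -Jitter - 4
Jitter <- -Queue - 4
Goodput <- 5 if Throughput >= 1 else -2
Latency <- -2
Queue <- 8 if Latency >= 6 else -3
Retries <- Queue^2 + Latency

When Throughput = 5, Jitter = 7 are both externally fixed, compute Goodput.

5

Setting Throughput = 5, Jitter = 7 by intervention discards those variables' equations.
Goodput = 5 if Throughput >= 1 else -2  [with Throughput=5]  = 5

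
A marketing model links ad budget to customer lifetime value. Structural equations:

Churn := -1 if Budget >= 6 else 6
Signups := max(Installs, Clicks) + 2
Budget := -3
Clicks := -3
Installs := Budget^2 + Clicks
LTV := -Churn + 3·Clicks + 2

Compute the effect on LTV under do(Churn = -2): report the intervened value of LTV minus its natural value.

8

The intervention breaks the incoming arrows to Churn: Churn := -1 if Budget >= 6 else 6 no longer applies, and Churn = -2.
LTV = -Churn + 3·Clicks + 2  [with Churn=-2, Clicks=-3]  = -5
Without intervention: Churn = -1 if Budget >= 6 else 6  [with Budget=-3]  = 6; LTV = -Churn + 3·Clicks + 2  [with Churn=6, Clicks=-3]  = -13.
Change = -5 − (-13) = 8.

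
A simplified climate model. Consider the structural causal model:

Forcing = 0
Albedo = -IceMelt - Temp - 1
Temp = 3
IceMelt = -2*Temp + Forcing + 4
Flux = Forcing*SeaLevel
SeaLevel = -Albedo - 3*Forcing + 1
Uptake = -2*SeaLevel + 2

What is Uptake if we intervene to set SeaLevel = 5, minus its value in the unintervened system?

Under do(SeaLevel=5), the mechanism SeaLevel = -Albedo - 3*Forcing + 1 is discarded; SeaLevel is fixed at 5.
Uptake = -2*SeaLevel + 2  [with SeaLevel=5]  = -8
Without intervention: IceMelt = -2*Temp + Forcing + 4  [with Temp=3, Forcing=0]  = -2; Albedo = -IceMelt - Temp - 1  [with IceMelt=-2, Temp=3]  = -2; SeaLevel = -Albedo - 3*Forcing + 1  [with Albedo=-2, Forcing=0]  = 3; Uptake = -2*SeaLevel + 2  [with SeaLevel=3]  = -4.
Change = -8 − (-4) = -4.

-4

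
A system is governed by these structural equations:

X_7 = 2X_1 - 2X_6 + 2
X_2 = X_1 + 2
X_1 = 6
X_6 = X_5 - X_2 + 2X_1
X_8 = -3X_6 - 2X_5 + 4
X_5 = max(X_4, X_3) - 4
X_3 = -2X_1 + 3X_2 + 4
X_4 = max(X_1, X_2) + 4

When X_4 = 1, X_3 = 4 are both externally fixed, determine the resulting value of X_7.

6

The joint intervention fixes X_4 = 1, X_3 = 4, removing each variable's own equation.
X_2 = X_1 + 2  [with X_1=6]  = 8
X_5 = max(X_4, X_3) - 4  [with X_4=1, X_3=4]  = 0
X_6 = X_5 - X_2 + 2X_1  [with X_5=0, X_2=8, X_1=6]  = 4
X_7 = 2X_1 - 2X_6 + 2  [with X_1=6, X_6=4]  = 6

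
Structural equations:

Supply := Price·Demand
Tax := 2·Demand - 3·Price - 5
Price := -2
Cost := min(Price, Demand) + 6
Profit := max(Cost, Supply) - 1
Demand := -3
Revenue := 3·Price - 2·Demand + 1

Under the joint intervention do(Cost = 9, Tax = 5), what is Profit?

Setting Cost = 9, Tax = 5 by intervention discards those variables' equations.
Supply = Price·Demand  [with Price=-2, Demand=-3]  = 6
Profit = max(Cost, Supply) - 1  [with Cost=9, Supply=6]  = 8

8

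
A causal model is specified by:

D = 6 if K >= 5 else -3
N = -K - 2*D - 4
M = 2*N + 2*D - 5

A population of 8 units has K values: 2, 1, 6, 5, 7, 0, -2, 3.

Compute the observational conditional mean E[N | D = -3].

1.2

Conditioning on D=-3 selects the 5 unit(s) with K ∈ {2, 1, 0, -2, 3}. Their N values: 0, 1, 2, 4, -1. Mean = 1.2.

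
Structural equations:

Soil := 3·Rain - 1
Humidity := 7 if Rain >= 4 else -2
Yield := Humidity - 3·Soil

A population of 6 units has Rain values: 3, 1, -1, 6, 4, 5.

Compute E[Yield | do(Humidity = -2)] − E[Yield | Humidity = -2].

-18

Under do(Humidity=-2), Humidity's equation is replaced by Humidity=-2 for every unit. Per-unit Yield: -26, -8, 10, -53, -35, -44. Mean = -26.
Conditioning on Humidity=-2 selects the 3 unit(s) with Rain ∈ {3, 1, -1}. Their Yield values: -26, -8, 10. Mean = -8.
Difference = -26 − (-8) = -18.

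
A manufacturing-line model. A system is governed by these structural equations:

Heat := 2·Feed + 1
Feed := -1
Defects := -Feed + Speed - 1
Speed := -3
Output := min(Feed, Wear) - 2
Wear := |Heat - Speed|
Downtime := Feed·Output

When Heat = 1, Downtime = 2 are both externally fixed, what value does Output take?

-3

Under do(Heat = 1, Downtime = 2), each intervened variable's structural equation is replaced by its fixed value.
Wear = |Heat - Speed|  [with Heat=1, Speed=-3]  = 4
Output = min(Feed, Wear) - 2  [with Feed=-1, Wear=4]  = -3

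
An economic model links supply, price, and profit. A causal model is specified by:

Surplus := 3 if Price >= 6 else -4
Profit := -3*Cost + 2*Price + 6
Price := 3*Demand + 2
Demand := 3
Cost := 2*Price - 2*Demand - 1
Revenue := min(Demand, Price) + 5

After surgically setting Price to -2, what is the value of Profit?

do(Price=-2) replaces the equation Price := 3*Demand + 2 with the constant Price = -2.
Cost = 2*Price - 2*Demand - 1  [with Price=-2, Demand=3]  = -11
Profit = -3*Cost + 2*Price + 6  [with Cost=-11, Price=-2]  = 35

35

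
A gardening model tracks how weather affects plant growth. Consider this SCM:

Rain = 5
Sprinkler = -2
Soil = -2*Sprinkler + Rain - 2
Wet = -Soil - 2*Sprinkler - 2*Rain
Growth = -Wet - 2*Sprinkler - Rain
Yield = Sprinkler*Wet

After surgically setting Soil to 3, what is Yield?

18

The intervention breaks the incoming arrows to Soil: Soil = -2*Sprinkler + Rain - 2 no longer applies, and Soil = 3.
Wet = -Soil - 2*Sprinkler - 2*Rain  [with Soil=3, Sprinkler=-2, Rain=5]  = -9
Yield = Sprinkler*Wet  [with Sprinkler=-2, Wet=-9]  = 18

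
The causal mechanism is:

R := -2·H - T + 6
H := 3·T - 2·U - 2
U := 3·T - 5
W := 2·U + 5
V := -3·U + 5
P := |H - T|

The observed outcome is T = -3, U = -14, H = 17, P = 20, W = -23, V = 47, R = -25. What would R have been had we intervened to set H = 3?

The intervention breaks the incoming arrows to H: H := 3·T - 2·U - 2 no longer applies, and H = 3.
R = -2·H - T + 6  [with H=3, T=-3]  = 3

3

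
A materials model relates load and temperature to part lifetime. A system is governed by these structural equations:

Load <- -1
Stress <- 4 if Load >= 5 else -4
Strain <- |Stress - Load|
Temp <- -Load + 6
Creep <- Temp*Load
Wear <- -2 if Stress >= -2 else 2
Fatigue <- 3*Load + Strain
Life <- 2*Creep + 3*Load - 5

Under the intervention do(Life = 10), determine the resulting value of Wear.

The intervention breaks the incoming arrows to Life: Life <- 2*Creep + 3*Load - 5 no longer applies, and Life = 10.
Wear is not downstream of the intervention, so its value is determined by the original equations.
Stress = 4 if Load >= 5 else -4  [with Load=-1]  = -4
Wear = -2 if Stress >= -2 else 2  [with Stress=-4]  = 2

2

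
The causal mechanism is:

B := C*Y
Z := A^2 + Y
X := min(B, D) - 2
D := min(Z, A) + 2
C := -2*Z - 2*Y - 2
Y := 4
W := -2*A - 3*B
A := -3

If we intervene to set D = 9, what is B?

-144

The intervention breaks the incoming arrows to D: D := min(Z, A) + 2 no longer applies, and D = 9.
Since B is not a descendant of the intervened variable, it is unaffected.
Z = A^2 + Y  [with A=-3, Y=4]  = 13
C = -2*Z - 2*Y - 2  [with Z=13, Y=4]  = -36
B = C*Y  [with C=-36, Y=4]  = -144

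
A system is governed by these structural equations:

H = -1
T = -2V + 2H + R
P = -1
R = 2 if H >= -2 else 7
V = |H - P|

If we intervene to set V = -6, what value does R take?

The intervention breaks the incoming arrows to V: V = |H - P| no longer applies, and V = -6.
R is not downstream of the intervention, so its value is determined by the original equations.
R = 2 if H >= -2 else 7  [with H=-1]  = 2

2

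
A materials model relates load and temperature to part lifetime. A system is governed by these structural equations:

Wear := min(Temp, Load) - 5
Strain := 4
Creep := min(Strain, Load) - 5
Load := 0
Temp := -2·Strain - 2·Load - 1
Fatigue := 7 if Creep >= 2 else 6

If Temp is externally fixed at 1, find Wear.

-5

do(Temp=1) replaces the equation Temp := -2·Strain - 2·Load - 1 with the constant Temp = 1.
Wear = min(Temp, Load) - 5  [with Temp=1, Load=0]  = -5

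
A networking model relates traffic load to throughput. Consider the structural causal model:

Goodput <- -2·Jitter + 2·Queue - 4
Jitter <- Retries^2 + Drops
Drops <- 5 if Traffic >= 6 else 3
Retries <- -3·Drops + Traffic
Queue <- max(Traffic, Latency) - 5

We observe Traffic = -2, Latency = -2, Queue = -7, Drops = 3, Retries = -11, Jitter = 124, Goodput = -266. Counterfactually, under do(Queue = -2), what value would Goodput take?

-256

The intervention breaks the incoming arrows to Queue: Queue <- max(Traffic, Latency) - 5 no longer applies, and Queue = -2.
Drops = 5 if Traffic >= 6 else 3  [with Traffic=-2]  = 3
Retries = -3·Drops + Traffic  [with Drops=3, Traffic=-2]  = -11
Jitter = Retries^2 + Drops  [with Retries=-11, Drops=3]  = 124
Goodput = -2·Jitter + 2·Queue - 4  [with Jitter=124, Queue=-2]  = -256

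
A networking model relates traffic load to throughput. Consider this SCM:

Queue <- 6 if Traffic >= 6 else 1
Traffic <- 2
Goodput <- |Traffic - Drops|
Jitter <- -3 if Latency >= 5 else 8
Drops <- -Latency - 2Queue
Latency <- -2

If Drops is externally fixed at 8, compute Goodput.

6

Under do(Drops=8), the mechanism Drops <- -Latency - 2Queue is discarded; Drops is fixed at 8.
Goodput = |Traffic - Drops|  [with Traffic=2, Drops=8]  = 6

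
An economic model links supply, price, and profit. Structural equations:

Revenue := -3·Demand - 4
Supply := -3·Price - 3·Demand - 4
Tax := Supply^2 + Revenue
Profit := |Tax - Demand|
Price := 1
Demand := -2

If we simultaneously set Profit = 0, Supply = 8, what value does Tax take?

66

Under do(Profit = 0, Supply = 8), each intervened variable's structural equation is replaced by its fixed value.
Revenue = -3·Demand - 4  [with Demand=-2]  = 2
Tax = Supply^2 + Revenue  [with Supply=8, Revenue=2]  = 66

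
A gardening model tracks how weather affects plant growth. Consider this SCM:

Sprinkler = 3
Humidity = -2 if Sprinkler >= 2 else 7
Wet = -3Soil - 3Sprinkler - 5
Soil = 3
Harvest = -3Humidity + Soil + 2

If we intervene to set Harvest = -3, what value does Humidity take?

-2

The intervention breaks the incoming arrows to Harvest: Harvest = -3Humidity + Soil + 2 no longer applies, and Harvest = -3.
Since Humidity is not a descendant of the intervened variable, it is unaffected.
Humidity = -2 if Sprinkler >= 2 else 7  [with Sprinkler=3]  = -2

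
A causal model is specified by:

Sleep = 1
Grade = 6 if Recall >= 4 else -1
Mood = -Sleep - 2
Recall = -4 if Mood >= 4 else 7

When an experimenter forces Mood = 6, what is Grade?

Under do(Mood=6), the mechanism Mood = -Sleep - 2 is discarded; Mood is fixed at 6.
Recall = -4 if Mood >= 4 else 7  [with Mood=6]  = -4
Grade = 6 if Recall >= 4 else -1  [with Recall=-4]  = -1

-1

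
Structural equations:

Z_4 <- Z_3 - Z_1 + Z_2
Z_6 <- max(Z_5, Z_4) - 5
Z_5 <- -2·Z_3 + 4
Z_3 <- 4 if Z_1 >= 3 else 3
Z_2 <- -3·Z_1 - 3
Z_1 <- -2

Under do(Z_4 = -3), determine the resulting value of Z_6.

Under do(Z_4=-3), the mechanism Z_4 <- Z_3 - Z_1 + Z_2 is discarded; Z_4 is fixed at -3.
Z_3 = 4 if Z_1 >= 3 else 3  [with Z_1=-2]  = 3
Z_5 = -2·Z_3 + 4  [with Z_3=3]  = -2
Z_6 = max(Z_5, Z_4) - 5  [with Z_5=-2, Z_4=-3]  = -7

-7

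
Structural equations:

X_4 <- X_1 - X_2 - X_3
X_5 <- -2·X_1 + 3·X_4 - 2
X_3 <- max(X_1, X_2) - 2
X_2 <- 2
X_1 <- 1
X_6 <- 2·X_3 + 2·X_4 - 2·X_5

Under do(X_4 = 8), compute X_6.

-24

Under do(X_4=8), the mechanism X_4 <- X_1 - X_2 - X_3 is discarded; X_4 is fixed at 8.
X_3 = max(X_1, X_2) - 2  [with X_1=1, X_2=2]  = 0
X_5 = -2·X_1 + 3·X_4 - 2  [with X_1=1, X_4=8]  = 20
X_6 = 2·X_3 + 2·X_4 - 2·X_5  [with X_3=0, X_4=8, X_5=20]  = -24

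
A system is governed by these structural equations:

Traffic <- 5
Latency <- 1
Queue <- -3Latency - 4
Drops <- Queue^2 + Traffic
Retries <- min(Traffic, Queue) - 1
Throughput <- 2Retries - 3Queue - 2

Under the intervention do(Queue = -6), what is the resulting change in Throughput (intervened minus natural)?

-1

The intervention breaks the incoming arrows to Queue: Queue <- -3Latency - 4 no longer applies, and Queue = -6.
Retries = min(Traffic, Queue) - 1  [with Traffic=5, Queue=-6]  = -7
Throughput = 2Retries - 3Queue - 2  [with Retries=-7, Queue=-6]  = 2
Without intervention: Queue = -3Latency - 4  [with Latency=1]  = -7; Retries = min(Traffic, Queue) - 1  [with Traffic=5, Queue=-7]  = -8; Throughput = 2Retries - 3Queue - 2  [with Retries=-8, Queue=-7]  = 3.
Change = 2 − 3 = -1.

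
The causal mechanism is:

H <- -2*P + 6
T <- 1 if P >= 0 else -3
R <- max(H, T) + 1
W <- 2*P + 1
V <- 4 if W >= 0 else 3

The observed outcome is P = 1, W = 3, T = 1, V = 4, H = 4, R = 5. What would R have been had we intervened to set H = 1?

2

The intervention breaks the incoming arrows to H: H <- -2*P + 6 no longer applies, and H = 1.
T = 1 if P >= 0 else -3  [with P=1]  = 1
R = max(H, T) + 1  [with H=1, T=1]  = 2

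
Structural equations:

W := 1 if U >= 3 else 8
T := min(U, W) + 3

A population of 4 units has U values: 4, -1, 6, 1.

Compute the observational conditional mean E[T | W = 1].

E[T|W=1] averages over only the 2 units with W=1 (U = 4, 6): T = 4, 4, mean 4.

4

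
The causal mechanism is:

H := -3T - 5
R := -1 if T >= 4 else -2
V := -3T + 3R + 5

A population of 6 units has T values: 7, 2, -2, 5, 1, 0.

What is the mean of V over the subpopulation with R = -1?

Conditioning on R=-1 selects the 2 unit(s) with T ∈ {7, 5}. Their V values: -19, -13. Mean = -16.

-16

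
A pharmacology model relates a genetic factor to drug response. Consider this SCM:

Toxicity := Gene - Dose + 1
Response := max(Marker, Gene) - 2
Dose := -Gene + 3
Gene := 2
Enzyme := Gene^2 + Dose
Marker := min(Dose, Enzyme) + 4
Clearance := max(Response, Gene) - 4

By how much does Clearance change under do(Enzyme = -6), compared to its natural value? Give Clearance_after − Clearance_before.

-1

The intervention breaks the incoming arrows to Enzyme: Enzyme := Gene^2 + Dose no longer applies, and Enzyme = -6.
Dose = -Gene + 3  [with Gene=2]  = 1
Marker = min(Dose, Enzyme) + 4  [with Dose=1, Enzyme=-6]  = -2
Response = max(Marker, Gene) - 2  [with Marker=-2, Gene=2]  = 0
Clearance = max(Response, Gene) - 4  [with Response=0, Gene=2]  = -2
Without intervention: Dose = -Gene + 3  [with Gene=2]  = 1; Enzyme = Gene^2 + Dose  [with Gene=2, Dose=1]  = 5; Marker = min(Dose, Enzyme) + 4  [with Dose=1, Enzyme=5]  = 5; Response = max(Marker, Gene) - 2  [with Marker=5, Gene=2]  = 3; Clearance = max(Response, Gene) - 4  [with Response=3, Gene=2]  = -1.
Change = -2 − (-1) = -1.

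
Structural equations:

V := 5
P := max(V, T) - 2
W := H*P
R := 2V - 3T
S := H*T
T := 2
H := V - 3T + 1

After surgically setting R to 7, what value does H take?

The intervention breaks the incoming arrows to R: R := 2V - 3T no longer applies, and R = 7.
Since H is not a descendant of the intervened variable, it is unaffected.
H = V - 3T + 1  [with V=5, T=2]  = 0

0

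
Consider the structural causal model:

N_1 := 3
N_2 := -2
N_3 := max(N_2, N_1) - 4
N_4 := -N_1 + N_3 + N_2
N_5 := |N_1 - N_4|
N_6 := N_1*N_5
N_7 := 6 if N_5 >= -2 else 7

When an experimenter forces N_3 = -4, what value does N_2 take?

Under do(N_3=-4), the mechanism N_3 := max(N_2, N_1) - 4 is discarded; N_3 is fixed at -4.
Since N_2 is not a descendant of the intervened variable, it is unaffected.

-2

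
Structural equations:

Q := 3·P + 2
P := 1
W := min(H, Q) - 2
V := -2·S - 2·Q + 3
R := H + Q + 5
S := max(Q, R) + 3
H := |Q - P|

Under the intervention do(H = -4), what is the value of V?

The intervention breaks the incoming arrows to H: H := |Q - P| no longer applies, and H = -4.
Q = 3·P + 2  [with P=1]  = 5
R = H + Q + 5  [with H=-4, Q=5]  = 6
S = max(Q, R) + 3  [with Q=5, R=6]  = 9
V = -2·S - 2·Q + 3  [with S=9, Q=5]  = -25

-25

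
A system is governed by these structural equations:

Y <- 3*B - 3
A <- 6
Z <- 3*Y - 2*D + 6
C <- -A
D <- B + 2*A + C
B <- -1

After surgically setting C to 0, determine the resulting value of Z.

-34

The intervention breaks the incoming arrows to C: C <- -A no longer applies, and C = 0.
D = B + 2*A + C  [with B=-1, A=6, C=0]  = 11
Y = 3*B - 3  [with B=-1]  = -6
Z = 3*Y - 2*D + 6  [with Y=-6, D=11]  = -34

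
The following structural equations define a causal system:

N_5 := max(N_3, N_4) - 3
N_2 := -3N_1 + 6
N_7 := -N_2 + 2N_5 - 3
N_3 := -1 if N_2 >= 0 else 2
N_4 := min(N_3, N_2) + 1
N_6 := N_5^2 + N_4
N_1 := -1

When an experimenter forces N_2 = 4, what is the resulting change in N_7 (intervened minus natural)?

5

Under do(N_2=4), the mechanism N_2 := -3N_1 + 6 is discarded; N_2 is fixed at 4.
N_3 = -1 if N_2 >= 0 else 2  [with N_2=4]  = -1
N_4 = min(N_3, N_2) + 1  [with N_3=-1, N_2=4]  = 0
N_5 = max(N_3, N_4) - 3  [with N_3=-1, N_4=0]  = -3
N_7 = -N_2 + 2N_5 - 3  [with N_2=4, N_5=-3]  = -13
Without intervention: N_2 = -3N_1 + 6  [with N_1=-1]  = 9; N_3 = -1 if N_2 >= 0 else 2  [with N_2=9]  = -1; N_4 = min(N_3, N_2) + 1  [with N_3=-1, N_2=9]  = 0; N_5 = max(N_3, N_4) - 3  [with N_3=-1, N_4=0]  = -3; N_7 = -N_2 + 2N_5 - 3  [with N_2=9, N_5=-3]  = -18.
Change = -13 − (-18) = 5.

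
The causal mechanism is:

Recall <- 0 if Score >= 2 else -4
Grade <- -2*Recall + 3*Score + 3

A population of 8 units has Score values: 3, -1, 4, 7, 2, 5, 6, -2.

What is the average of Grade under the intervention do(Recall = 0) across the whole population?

12

do(Recall=0) breaks Recall's dependence on Score. With Recall=0 fixed, Grade across the units is 12, 0, 15, 24, 9, 18, 21, -3, mean 12.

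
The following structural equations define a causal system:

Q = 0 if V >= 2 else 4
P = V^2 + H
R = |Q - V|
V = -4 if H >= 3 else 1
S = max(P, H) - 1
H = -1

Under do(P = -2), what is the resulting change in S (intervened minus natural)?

The intervention breaks the incoming arrows to P: P = V^2 + H no longer applies, and P = -2.
S = max(P, H) - 1  [with P=-2, H=-1]  = -2
Without intervention: V = -4 if H >= 3 else 1  [with H=-1]  = 1; P = V^2 + H  [with V=1, H=-1]  = 0; S = max(P, H) - 1  [with P=0, H=-1]  = -1.
Change = -2 − (-1) = -1.

-1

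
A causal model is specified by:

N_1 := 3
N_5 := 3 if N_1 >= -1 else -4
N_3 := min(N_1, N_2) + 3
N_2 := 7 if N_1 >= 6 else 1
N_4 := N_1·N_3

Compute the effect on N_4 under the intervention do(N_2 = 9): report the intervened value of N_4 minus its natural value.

6

Under do(N_2=9), the mechanism N_2 := 7 if N_1 >= 6 else 1 is discarded; N_2 is fixed at 9.
N_3 = min(N_1, N_2) + 3  [with N_1=3, N_2=9]  = 6
N_4 = N_1·N_3  [with N_1=3, N_3=6]  = 18
Without intervention: N_2 = 7 if N_1 >= 6 else 1  [with N_1=3]  = 1; N_3 = min(N_1, N_2) + 3  [with N_1=3, N_2=1]  = 4; N_4 = N_1·N_3  [with N_1=3, N_3=4]  = 12.
Change = 18 − 12 = 6.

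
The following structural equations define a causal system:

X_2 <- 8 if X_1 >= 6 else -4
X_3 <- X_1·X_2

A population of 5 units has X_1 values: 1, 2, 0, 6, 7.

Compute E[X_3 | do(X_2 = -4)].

Every unit gets X_2=-4 under the intervention. X_3 values become -4, -8, 0, -24, -28; E[X_3|do(X_2=-4)] = -12.8.

-12.8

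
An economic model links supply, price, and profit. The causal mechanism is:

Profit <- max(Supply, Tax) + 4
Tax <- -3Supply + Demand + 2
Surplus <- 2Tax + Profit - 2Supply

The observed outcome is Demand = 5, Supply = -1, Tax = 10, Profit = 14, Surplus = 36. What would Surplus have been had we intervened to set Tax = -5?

-5

do(Tax=-5) replaces the equation Tax <- -3Supply + Demand + 2 with the constant Tax = -5.
Profit = max(Supply, Tax) + 4  [with Supply=-1, Tax=-5]  = 3
Surplus = 2Tax + Profit - 2Supply  [with Tax=-5, Profit=3, Supply=-1]  = -5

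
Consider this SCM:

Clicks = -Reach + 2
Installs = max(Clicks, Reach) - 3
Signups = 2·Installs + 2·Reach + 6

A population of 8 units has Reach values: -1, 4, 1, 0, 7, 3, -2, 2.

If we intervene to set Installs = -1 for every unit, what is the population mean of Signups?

7.5

Under do(Installs=-1), Installs's equation is replaced by Installs=-1 for every unit. Per-unit Signups: 2, 12, 6, 4, 18, 10, 0, 8. Mean = 7.5.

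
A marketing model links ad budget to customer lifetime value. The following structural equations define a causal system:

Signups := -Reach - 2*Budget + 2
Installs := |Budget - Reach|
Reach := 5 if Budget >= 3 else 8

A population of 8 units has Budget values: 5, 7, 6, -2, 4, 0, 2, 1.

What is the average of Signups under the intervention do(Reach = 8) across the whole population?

The intervention sets Reach=8 in all 8 units regardless of Budget. Recomputing Signups per unit gives -16, -20, -18, -2, -14, -6, -10, -8; average -11.75.

-11.75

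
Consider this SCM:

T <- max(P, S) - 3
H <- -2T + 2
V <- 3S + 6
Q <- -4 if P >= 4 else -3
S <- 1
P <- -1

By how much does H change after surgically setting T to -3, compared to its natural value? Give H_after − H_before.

2

do(T=-3) replaces the equation T <- max(P, S) - 3 with the constant T = -3.
H = -2T + 2  [with T=-3]  = 8
Without intervention: T = max(P, S) - 3  [with P=-1, S=1]  = -2; H = -2T + 2  [with T=-2]  = 6.
Change = 8 − 6 = 2.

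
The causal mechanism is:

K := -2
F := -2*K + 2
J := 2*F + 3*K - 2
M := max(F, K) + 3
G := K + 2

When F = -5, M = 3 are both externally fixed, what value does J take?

The joint intervention fixes F = -5, M = 3, removing each variable's own equation.
J = 2*F + 3*K - 2  [with F=-5, K=-2]  = -18

-18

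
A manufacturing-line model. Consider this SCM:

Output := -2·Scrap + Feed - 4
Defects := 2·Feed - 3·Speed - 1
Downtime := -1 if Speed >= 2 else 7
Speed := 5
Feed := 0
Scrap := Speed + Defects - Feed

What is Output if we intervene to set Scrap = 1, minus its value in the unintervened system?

Intervening sets Scrap = 1 and removes its equation (Scrap := Speed + Defects - Feed).
Output = -2·Scrap + Feed - 4  [with Scrap=1, Feed=0]  = -6
Without intervention: Defects = 2·Feed - 3·Speed - 1  [with Feed=0, Speed=5]  = -16; Scrap = Speed + Defects - Feed  [with Speed=5, Defects=-16, Feed=0]  = -11; Output = -2·Scrap + Feed - 4  [with Scrap=-11, Feed=0]  = 18.
Change = -6 − 18 = -24.

-24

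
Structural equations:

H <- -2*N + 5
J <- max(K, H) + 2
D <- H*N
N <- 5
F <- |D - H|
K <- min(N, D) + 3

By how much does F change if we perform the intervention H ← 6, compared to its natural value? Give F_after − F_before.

4

Under do(H=6), the mechanism H <- -2*N + 5 is discarded; H is fixed at 6.
D = H*N  [with H=6, N=5]  = 30
F = |D - H|  [with D=30, H=6]  = 24
Without intervention: H = -2*N + 5  [with N=5]  = -5; D = H*N  [with H=-5, N=5]  = -25; F = |D - H|  [with D=-25, H=-5]  = 20.
Change = 24 − 20 = 4.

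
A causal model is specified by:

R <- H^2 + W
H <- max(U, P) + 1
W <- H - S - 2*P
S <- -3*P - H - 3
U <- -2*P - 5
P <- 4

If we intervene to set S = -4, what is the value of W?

1

Intervening sets S = -4 and removes its equation (S <- -3*P - H - 3).
U = -2*P - 5  [with P=4]  = -13
H = max(U, P) + 1  [with U=-13, P=4]  = 5
W = H - S - 2*P  [with H=5, S=-4, P=4]  = 1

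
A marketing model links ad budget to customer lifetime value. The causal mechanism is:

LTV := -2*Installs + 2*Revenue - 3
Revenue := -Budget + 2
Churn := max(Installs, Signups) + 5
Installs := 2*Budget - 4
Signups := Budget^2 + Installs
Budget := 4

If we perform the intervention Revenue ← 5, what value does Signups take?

20

do(Revenue=5) replaces the equation Revenue := -Budget + 2 with the constant Revenue = 5.
Signups is not downstream of the intervention, so its value is determined by the original equations.
Installs = 2*Budget - 4  [with Budget=4]  = 4
Signups = Budget^2 + Installs  [with Budget=4, Installs=4]  = 20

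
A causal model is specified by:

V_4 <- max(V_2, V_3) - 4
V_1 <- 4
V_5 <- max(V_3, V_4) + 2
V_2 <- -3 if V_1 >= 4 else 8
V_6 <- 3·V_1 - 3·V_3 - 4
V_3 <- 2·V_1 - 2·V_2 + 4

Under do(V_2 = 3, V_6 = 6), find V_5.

8

Setting V_2 = 3, V_6 = 6 by intervention discards those variables' equations.
V_3 = 2·V_1 - 2·V_2 + 4  [with V_1=4, V_2=3]  = 6
V_4 = max(V_2, V_3) - 4  [with V_2=3, V_3=6]  = 2
V_5 = max(V_3, V_4) + 2  [with V_3=6, V_4=2]  = 8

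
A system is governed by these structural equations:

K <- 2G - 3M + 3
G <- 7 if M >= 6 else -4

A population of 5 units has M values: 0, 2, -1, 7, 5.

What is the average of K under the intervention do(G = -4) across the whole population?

do(G=-4) breaks G's dependence on M. With G=-4 fixed, K across the units is -5, -11, -2, -26, -20, mean -12.8.

-12.8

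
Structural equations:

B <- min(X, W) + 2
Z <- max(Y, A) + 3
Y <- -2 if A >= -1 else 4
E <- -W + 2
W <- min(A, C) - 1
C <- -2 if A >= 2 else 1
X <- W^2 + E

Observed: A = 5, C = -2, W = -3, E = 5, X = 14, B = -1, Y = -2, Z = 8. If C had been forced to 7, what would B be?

Under do(C=7), the mechanism C <- -2 if A >= 2 else 1 is discarded; C is fixed at 7.
W = min(A, C) - 1  [with A=5, C=7]  = 4
E = -W + 2  [with W=4]  = -2
X = W^2 + E  [with W=4, E=-2]  = 14
B = min(X, W) + 2  [with X=14, W=4]  = 6

6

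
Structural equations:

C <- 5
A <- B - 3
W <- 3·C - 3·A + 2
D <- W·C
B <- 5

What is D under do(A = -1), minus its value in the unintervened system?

do(A=-1) replaces the equation A <- B - 3 with the constant A = -1.
W = 3·C - 3·A + 2  [with C=5, A=-1]  = 20
D = W·C  [with W=20, C=5]  = 100
Without intervention: A = B - 3  [with B=5]  = 2; W = 3·C - 3·A + 2  [with C=5, A=2]  = 11; D = W·C  [with W=11, C=5]  = 55.
Change = 100 − 55 = 45.

45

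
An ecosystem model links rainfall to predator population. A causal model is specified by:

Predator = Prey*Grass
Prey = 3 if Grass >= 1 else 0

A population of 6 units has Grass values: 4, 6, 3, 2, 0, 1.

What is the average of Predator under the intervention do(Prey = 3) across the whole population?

The intervention sets Prey=3 in all 6 units regardless of Grass. Recomputing Predator per unit gives 12, 18, 9, 6, 0, 3; average 8.

8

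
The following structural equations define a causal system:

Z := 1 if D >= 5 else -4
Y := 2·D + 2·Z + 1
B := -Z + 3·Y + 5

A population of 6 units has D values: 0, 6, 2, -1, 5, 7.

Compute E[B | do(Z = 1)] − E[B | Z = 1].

do(Z=1) breaks Z's dependence on D. With Z=1 fixed, B across the units is 13, 49, 25, 7, 43, 55, mean 32.
Conditioning on Z=1 selects the 3 unit(s) with D ∈ {6, 5, 7}. Their B values: 49, 43, 55. Mean = 49.
Difference = 32 − 49 = -17.

-17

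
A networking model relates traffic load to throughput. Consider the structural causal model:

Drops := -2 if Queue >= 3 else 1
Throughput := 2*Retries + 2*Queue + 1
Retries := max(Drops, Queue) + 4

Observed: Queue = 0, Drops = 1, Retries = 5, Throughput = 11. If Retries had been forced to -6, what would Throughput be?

-11

The intervention breaks the incoming arrows to Retries: Retries := max(Drops, Queue) + 4 no longer applies, and Retries = -6.
Throughput = 2*Retries + 2*Queue + 1  [with Retries=-6, Queue=0]  = -11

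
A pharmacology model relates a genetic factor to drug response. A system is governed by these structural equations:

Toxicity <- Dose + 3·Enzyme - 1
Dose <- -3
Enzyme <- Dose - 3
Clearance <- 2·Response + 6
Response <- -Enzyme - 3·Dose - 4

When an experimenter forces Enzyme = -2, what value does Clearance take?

20

do(Enzyme=-2) replaces the equation Enzyme <- Dose - 3 with the constant Enzyme = -2.
Response = -Enzyme - 3·Dose - 4  [with Enzyme=-2, Dose=-3]  = 7
Clearance = 2·Response + 6  [with Response=7]  = 20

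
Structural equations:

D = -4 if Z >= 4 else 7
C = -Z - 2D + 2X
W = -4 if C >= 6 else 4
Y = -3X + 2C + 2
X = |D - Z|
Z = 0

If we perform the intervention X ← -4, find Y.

do(X=-4) replaces the equation X = |D - Z| with the constant X = -4.
D = -4 if Z >= 4 else 7  [with Z=0]  = 7
C = -Z - 2D + 2X  [with Z=0, D=7, X=-4]  = -22
Y = -3X + 2C + 2  [with X=-4, C=-22]  = -30

-30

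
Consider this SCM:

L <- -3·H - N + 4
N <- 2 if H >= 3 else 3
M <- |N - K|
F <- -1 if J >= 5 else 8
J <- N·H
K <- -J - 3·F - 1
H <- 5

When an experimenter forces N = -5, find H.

5

Under do(N=-5), the mechanism N <- 2 if H >= 3 else 3 is discarded; N is fixed at -5.
H is not downstream of the intervention, so its value is determined by the original equations.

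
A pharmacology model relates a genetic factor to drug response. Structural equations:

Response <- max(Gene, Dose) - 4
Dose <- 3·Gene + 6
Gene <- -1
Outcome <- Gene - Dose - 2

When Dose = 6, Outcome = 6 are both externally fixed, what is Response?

2

The joint intervention fixes Dose = 6, Outcome = 6, removing each variable's own equation.
Response = max(Gene, Dose) - 4  [with Gene=-1, Dose=6]  = 2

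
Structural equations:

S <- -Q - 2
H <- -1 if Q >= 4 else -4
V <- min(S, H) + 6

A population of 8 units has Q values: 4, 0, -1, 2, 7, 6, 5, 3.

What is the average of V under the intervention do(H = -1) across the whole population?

0.75

Every unit gets H=-1 under the intervention. V values become 0, 4, 5, 2, -3, -2, -1, 1; E[V|do(H=-1)] = 0.75.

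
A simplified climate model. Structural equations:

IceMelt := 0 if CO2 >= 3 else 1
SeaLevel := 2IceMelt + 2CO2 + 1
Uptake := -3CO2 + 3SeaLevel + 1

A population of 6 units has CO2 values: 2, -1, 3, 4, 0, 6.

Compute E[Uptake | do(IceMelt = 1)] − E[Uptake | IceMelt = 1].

do(IceMelt=1) breaks IceMelt's dependence on CO2. With IceMelt=1 fixed, Uptake across the units is 16, 7, 19, 22, 10, 28, mean 17.
Observing IceMelt=1 restricts to units where IceMelt's equation naturally yields 1: CO2 ∈ {2, -1, 0}. In that subpopulation Uptake = 16, 7, 10, mean 11.
Difference = 17 − 11 = 6.

6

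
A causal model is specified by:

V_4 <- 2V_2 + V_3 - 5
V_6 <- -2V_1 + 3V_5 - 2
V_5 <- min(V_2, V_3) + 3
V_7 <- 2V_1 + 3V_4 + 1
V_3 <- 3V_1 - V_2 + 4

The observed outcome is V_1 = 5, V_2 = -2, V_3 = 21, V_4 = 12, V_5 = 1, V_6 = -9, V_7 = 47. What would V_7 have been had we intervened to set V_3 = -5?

-31

The intervention breaks the incoming arrows to V_3: V_3 <- 3V_1 - V_2 + 4 no longer applies, and V_3 = -5.
V_4 = 2V_2 + V_3 - 5  [with V_2=-2, V_3=-5]  = -14
V_7 = 2V_1 + 3V_4 + 1  [with V_1=5, V_4=-14]  = -31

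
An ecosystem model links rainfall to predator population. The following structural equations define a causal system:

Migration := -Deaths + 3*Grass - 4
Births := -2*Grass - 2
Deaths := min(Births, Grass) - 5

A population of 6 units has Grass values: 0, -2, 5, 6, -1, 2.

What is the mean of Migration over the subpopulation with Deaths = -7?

0

Observing Deaths=-7 restricts to units where Deaths's equation naturally yields -7: Grass ∈ {0, -2}. In that subpopulation Migration = 3, -3, mean 0.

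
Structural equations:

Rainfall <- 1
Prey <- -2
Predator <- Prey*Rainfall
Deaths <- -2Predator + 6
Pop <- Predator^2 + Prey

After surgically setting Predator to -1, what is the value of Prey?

Under do(Predator=-1), the mechanism Predator <- Prey*Rainfall is discarded; Predator is fixed at -1.
Since Prey is not a descendant of the intervened variable, it is unaffected.

-2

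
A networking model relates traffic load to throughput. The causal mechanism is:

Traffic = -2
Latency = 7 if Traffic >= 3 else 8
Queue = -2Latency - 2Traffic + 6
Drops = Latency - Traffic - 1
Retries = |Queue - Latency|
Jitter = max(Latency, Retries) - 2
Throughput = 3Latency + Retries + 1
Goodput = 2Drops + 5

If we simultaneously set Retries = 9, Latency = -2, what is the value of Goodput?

Under do(Retries = 9, Latency = -2), each intervened variable's structural equation is replaced by its fixed value.
Drops = Latency - Traffic - 1  [with Latency=-2, Traffic=-2]  = -1
Goodput = 2Drops + 5  [with Drops=-1]  = 3

3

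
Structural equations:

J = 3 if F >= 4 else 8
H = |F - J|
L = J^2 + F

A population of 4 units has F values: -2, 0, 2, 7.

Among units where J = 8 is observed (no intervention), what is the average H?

8

E[H|J=8] averages over only the 3 units with J=8 (F = -2, 0, 2): H = 10, 8, 6, mean 8.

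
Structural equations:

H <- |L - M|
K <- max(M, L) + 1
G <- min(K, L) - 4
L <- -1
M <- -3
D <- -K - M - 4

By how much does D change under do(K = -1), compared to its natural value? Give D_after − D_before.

do(K=-1) replaces the equation K <- max(M, L) + 1 with the constant K = -1.
D = -K - M - 4  [with K=-1, M=-3]  = 0
Without intervention: K = max(M, L) + 1  [with M=-3, L=-1]  = 0; D = -K - M - 4  [with K=0, M=-3]  = -1.
Change = 0 − (-1) = 1.

1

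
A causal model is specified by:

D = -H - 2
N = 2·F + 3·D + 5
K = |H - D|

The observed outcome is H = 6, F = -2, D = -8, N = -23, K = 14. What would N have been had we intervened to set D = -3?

-8

The intervention breaks the incoming arrows to D: D = -H - 2 no longer applies, and D = -3.
N = 2·F + 3·D + 5  [with F=-2, D=-3]  = -8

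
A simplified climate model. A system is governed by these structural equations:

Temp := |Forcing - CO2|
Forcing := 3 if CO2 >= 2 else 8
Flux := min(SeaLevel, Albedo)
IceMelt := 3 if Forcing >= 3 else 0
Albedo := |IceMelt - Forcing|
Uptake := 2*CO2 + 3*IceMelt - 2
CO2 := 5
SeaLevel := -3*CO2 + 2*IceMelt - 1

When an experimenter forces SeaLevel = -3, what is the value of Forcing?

do(SeaLevel=-3) replaces the equation SeaLevel := -3*CO2 + 2*IceMelt - 1 with the constant SeaLevel = -3.
Forcing is not downstream of the intervention, so its value is determined by the original equations.
Forcing = 3 if CO2 >= 2 else 8  [with CO2=5]  = 3

3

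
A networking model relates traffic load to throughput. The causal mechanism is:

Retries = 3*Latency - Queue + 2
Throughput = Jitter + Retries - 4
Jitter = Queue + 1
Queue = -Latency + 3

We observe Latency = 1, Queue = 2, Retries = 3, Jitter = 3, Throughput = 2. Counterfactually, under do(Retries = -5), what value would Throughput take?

do(Retries=-5) replaces the equation Retries = 3*Latency - Queue + 2 with the constant Retries = -5.
Queue = -Latency + 3  [with Latency=1]  = 2
Jitter = Queue + 1  [with Queue=2]  = 3
Throughput = Jitter + Retries - 4  [with Jitter=3, Retries=-5]  = -6

-6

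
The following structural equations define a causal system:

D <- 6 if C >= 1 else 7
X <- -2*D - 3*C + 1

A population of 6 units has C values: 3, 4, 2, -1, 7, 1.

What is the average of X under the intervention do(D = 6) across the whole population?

do(D=6) breaks D's dependence on C. With D=6 fixed, X across the units is -20, -23, -17, -8, -32, -14, mean -19.

-19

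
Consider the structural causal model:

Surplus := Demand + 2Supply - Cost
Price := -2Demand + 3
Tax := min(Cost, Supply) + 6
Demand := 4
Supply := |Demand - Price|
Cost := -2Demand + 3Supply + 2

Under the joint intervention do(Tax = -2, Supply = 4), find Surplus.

6

The joint intervention fixes Tax = -2, Supply = 4, removing each variable's own equation.
Cost = -2Demand + 3Supply + 2  [with Demand=4, Supply=4]  = 6
Surplus = Demand + 2Supply - Cost  [with Demand=4, Supply=4, Cost=6]  = 6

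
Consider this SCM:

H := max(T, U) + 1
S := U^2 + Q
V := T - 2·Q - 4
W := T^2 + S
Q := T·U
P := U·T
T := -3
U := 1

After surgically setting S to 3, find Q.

-3

Under do(S=3), the mechanism S := U^2 + Q is discarded; S is fixed at 3.
Since Q is not a descendant of the intervened variable, it is unaffected.
Q = T·U  [with T=-3, U=1]  = -3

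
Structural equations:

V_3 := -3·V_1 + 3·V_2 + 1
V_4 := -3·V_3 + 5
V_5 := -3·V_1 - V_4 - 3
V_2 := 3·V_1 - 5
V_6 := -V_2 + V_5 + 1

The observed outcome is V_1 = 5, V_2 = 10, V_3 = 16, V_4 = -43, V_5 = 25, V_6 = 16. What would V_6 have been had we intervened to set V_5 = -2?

-11

The intervention breaks the incoming arrows to V_5: V_5 := -3·V_1 - V_4 - 3 no longer applies, and V_5 = -2.
V_2 = 3·V_1 - 5  [with V_1=5]  = 10
V_6 = -V_2 + V_5 + 1  [with V_2=10, V_5=-2]  = -11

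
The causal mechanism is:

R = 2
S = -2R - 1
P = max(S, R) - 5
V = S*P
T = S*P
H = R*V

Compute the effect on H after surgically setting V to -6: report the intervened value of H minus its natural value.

Under do(V=-6), the mechanism V = S*P is discarded; V is fixed at -6.
H = R*V  [with R=2, V=-6]  = -12
Without intervention: S = -2R - 1  [with R=2]  = -5; P = max(S, R) - 5  [with S=-5, R=2]  = -3; V = S*P  [with S=-5, P=-3]  = 15; H = R*V  [with R=2, V=15]  = 30.
Change = -12 − 30 = -42.

-42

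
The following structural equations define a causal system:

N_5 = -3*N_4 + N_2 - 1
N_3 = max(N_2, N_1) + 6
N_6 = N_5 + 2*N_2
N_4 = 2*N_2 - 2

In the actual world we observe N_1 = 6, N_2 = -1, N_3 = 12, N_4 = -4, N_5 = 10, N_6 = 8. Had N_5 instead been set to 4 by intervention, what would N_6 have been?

2

The intervention breaks the incoming arrows to N_5: N_5 = -3*N_4 + N_2 - 1 no longer applies, and N_5 = 4.
N_6 = N_5 + 2*N_2  [with N_5=4, N_2=-1]  = 2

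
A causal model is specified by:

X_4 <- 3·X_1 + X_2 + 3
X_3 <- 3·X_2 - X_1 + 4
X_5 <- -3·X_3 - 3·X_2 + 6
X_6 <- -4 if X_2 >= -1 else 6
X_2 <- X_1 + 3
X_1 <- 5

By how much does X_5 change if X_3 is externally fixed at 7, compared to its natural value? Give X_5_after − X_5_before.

48

do(X_3=7) replaces the equation X_3 <- 3·X_2 - X_1 + 4 with the constant X_3 = 7.
X_2 = X_1 + 3  [with X_1=5]  = 8
X_5 = -3·X_3 - 3·X_2 + 6  [with X_3=7, X_2=8]  = -39
Without intervention: X_2 = X_1 + 3  [with X_1=5]  = 8; X_3 = 3·X_2 - X_1 + 4  [with X_2=8, X_1=5]  = 23; X_5 = -3·X_3 - 3·X_2 + 6  [with X_3=23, X_2=8]  = -87.
Change = -39 − (-87) = 48.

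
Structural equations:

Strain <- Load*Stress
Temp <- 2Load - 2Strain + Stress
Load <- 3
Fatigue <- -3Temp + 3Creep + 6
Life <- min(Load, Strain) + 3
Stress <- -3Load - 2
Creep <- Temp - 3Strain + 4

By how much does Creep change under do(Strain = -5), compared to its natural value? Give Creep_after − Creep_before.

do(Strain=-5) replaces the equation Strain <- Load*Stress with the constant Strain = -5.
Stress = -3Load - 2  [with Load=3]  = -11
Temp = 2Load - 2Strain + Stress  [with Load=3, Strain=-5, Stress=-11]  = 5
Creep = Temp - 3Strain + 4  [with Temp=5, Strain=-5]  = 24
Without intervention: Stress = -3Load - 2  [with Load=3]  = -11; Strain = Load*Stress  [with Load=3, Stress=-11]  = -33; Temp = 2Load - 2Strain + Stress  [with Load=3, Strain=-33, Stress=-11]  = 61; Creep = Temp - 3Strain + 4  [with Temp=61, Strain=-33]  = 164.
Change = 24 − 164 = -140.

-140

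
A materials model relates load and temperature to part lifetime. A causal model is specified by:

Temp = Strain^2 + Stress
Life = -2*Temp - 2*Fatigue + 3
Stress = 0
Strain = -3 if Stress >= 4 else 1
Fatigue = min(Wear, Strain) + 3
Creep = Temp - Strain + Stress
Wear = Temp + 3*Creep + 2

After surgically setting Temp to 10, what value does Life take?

The intervention breaks the incoming arrows to Temp: Temp = Strain^2 + Stress no longer applies, and Temp = 10.
Strain = -3 if Stress >= 4 else 1  [with Stress=0]  = 1
Creep = Temp - Strain + Stress  [with Temp=10, Strain=1, Stress=0]  = 9
Wear = Temp + 3*Creep + 2  [with Temp=10, Creep=9]  = 39
Fatigue = min(Wear, Strain) + 3  [with Wear=39, Strain=1]  = 4
Life = -2*Temp - 2*Fatigue + 3  [with Temp=10, Fatigue=4]  = -25

-25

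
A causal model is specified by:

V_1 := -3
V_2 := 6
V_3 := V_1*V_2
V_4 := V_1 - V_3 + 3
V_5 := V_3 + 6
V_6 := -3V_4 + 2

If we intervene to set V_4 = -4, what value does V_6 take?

14

Under do(V_4=-4), the mechanism V_4 := V_1 - V_3 + 3 is discarded; V_4 is fixed at -4.
V_6 = -3V_4 + 2  [with V_4=-4]  = 14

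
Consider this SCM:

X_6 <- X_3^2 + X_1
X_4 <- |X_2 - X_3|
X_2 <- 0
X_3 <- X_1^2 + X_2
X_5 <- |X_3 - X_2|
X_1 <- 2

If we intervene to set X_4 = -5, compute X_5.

4

Intervening sets X_4 = -5 and removes its equation (X_4 <- |X_2 - X_3|).
No directed path runs from X_4 to X_5, so X_5 keeps its natural value.
X_3 = X_1^2 + X_2  [with X_1=2, X_2=0]  = 4
X_5 = |X_3 - X_2|  [with X_3=4, X_2=0]  = 4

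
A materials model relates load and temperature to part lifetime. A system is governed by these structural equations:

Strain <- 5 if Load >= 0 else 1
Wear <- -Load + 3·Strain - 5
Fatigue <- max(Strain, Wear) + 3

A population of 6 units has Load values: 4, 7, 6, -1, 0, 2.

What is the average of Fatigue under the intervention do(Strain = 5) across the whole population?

The intervention sets Strain=5 in all 6 units regardless of Load. Recomputing Fatigue per unit gives 9, 8, 8, 14, 13, 11; average 10.5.

10.5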